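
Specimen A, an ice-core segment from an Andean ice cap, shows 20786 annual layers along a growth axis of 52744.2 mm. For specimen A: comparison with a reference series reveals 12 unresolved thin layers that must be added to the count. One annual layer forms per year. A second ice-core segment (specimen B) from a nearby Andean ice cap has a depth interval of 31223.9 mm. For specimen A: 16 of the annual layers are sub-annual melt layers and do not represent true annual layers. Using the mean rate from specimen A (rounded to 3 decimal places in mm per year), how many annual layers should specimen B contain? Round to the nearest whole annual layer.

Specimen A: true annual layer count = 20786 − 16 + 12 = 20782.
A: Extension rate ≈ 52744.2 / 20782 = 2.538 mm/year.
B spans 31223.9 / 2.538 = 12302.56 years ≈ 12303 annual layers.

12303 annual layers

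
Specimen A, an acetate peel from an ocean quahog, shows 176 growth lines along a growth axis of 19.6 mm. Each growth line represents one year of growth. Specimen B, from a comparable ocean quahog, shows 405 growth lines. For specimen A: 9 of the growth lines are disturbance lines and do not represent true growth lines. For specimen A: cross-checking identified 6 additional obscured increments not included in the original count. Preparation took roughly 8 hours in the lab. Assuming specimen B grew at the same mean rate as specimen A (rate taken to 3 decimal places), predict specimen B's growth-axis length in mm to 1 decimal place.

Specimen A: correcting the raw count gives 176 − 9 + 6 = 173 true growth lines.
A: 19.6 mm over 173 years gives 19.6 / 173 ≈ 0.113 mm/yr.
Length of B = 0.113 × 405 = 45.8 mm.

45.8 mm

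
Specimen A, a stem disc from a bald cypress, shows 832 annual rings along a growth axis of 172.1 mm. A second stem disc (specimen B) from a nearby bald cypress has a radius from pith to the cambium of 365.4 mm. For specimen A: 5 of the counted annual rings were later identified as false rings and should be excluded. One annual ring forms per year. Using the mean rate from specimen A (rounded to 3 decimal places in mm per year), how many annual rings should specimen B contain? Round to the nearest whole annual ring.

Specimen A: after corrections the count is 832 − 5 = 827 annual rings.
A: 172.1 mm over 827 years gives 172.1 / 827 ≈ 0.208 mm/year.
B spans 365.4 / 0.208 = 1756.73 years ≈ 1757 annual rings.

1757 annual rings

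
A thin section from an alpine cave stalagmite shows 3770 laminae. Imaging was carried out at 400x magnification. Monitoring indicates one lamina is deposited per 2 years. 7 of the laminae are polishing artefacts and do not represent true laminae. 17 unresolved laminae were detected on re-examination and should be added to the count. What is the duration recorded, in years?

After corrections the count is 3770 − 7 + 17 = 3780 laminae.
At 2 years per lamina, 3780 × 2 = 7560 years.

7560 years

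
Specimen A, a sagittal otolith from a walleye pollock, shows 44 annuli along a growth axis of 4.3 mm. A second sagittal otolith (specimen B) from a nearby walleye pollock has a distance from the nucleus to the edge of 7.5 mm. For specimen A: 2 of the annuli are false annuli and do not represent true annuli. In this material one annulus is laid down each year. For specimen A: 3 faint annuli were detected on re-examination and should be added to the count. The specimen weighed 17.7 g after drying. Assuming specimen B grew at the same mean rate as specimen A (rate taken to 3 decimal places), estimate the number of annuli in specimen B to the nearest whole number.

78 annuli

Specimen A: correcting the raw count gives 44 − 2 + 3 = 45 true annuli.
A: Mean rate = 4.3 mm / 45 years ≈ 0.096 mm/year.
Specimen B: 7.5 mm / 0.096 mm per year = 78.12 years ≈ 78 annuli.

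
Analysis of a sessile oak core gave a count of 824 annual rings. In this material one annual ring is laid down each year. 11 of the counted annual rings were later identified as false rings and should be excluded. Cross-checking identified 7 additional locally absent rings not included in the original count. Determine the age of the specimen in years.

True annual ring count = 824 − 11 + 7 = 820.
At one annual ring per year, that is 820 years.

820 years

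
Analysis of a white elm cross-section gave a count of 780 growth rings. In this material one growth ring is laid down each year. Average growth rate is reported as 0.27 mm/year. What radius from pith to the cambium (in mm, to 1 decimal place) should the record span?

210.6 mm

The record spans 780 years at 0.27 mm per year.
Length ≈ 0.27 × 780 = 210.6 mm.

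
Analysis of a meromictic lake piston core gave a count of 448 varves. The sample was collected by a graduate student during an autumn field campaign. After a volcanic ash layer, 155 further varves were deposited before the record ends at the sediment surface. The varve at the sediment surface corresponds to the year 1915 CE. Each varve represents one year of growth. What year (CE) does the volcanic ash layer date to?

There are 155 varves younger than the volcanic ash layer.
Counting back 155 years from 1915 CE places the volcanic ash layer in 1915 − 155 = 1760 CE.

1760 CE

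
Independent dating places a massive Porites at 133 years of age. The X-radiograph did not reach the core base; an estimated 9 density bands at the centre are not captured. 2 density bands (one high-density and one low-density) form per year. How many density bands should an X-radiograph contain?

257 density bands

With 2 density bands per year, 133 years would produce 133 × 2 = 266 density bands.
Subtracting the 9 density bands not captured gives 266 − 9 = 257 density bands in the record.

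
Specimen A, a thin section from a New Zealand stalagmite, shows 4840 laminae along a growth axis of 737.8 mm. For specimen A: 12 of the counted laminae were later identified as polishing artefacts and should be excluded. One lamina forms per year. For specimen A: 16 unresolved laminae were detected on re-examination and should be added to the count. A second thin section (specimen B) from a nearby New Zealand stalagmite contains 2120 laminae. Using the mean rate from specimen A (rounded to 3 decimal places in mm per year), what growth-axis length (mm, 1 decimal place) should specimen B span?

Specimen A: correcting the raw count gives 4840 − 12 + 16 = 4844 true laminae.
A: Mean rate = 737.8 mm / 4844 years ≈ 0.152 mm/yr.
For B, 0.152 mm/year × 2120 years = 322.2 mm.

322.2 mm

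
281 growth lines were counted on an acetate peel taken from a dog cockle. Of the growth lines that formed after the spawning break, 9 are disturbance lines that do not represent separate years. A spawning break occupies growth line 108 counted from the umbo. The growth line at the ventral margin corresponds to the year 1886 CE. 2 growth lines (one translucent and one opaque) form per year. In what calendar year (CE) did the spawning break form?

The spawning break sits at growth line 108 from the umbo, so 281 − 108 = 173 growth lines formed after it.
Excluding 9 false growth lines: 173 − 9 = 164.
With 2 growth lines per year, 164 / 2 = 82 years.
1886 − 82 = 1804 CE.

1804 CE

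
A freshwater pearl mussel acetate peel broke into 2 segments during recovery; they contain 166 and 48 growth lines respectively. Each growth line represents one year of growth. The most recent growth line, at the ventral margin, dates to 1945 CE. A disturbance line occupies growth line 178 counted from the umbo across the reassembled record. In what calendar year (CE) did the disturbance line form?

Total growth lines = 166 + 48 = 214.
Between growth line 178 and the ventral margin there are 214 − 178 = 36 growth lines.
Counting back 36 years from 1945 CE places the disturbance line in 1945 − 36 = 1909 CE.

1909 CE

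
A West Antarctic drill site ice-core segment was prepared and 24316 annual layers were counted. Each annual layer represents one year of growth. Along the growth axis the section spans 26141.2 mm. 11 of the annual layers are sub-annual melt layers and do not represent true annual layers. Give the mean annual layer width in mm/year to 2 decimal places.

Correcting the raw count gives 24316 − 11 = 24305 true annual layers.
Mean rate = 26141.2 mm / 24305 years ≈ 1.08 mm/year.

1.08 mm/year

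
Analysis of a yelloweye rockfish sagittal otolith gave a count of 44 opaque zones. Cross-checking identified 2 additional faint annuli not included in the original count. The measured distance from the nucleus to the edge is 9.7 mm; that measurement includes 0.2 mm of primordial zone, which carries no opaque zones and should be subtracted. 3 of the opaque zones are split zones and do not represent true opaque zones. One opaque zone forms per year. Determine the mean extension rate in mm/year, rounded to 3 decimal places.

Correcting the raw count gives 44 − 3 + 2 = 43 true opaque zones.
The growth record spans 9.7 − 0.2 = 9.5 mm.
9.5 mm over 43 years gives 9.5 / 43 ≈ 0.221 mm/year.

0.221 mm/year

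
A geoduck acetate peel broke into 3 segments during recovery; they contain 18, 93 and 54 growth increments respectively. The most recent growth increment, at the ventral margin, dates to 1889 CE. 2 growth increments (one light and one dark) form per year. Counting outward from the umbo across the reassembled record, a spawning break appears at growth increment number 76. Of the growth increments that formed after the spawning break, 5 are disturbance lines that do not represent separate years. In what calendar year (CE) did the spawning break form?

Total growth increments = 18 + 93 + 54 = 165.
Between growth increment 76 and the ventral margin there are 165 − 76 = 89 growth increments.
Excluding 5 false growth increments: 89 − 5 = 84.
With 2 growth increments per year, 84 / 2 = 42 years.
The growth increment at the ventral margin is 1889 CE, so the spawning break dates to 1889 − 42 = 1847 CE.

1847 CE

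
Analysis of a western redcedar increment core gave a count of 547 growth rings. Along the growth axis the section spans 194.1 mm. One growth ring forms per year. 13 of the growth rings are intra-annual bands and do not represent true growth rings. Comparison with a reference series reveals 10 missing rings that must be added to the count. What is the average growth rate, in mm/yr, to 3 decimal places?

0.357 mm/yr

After corrections the count is 547 − 13 + 10 = 544 growth rings.
Mean rate = 194.1 mm / 544 years ≈ 0.357 mm/yr.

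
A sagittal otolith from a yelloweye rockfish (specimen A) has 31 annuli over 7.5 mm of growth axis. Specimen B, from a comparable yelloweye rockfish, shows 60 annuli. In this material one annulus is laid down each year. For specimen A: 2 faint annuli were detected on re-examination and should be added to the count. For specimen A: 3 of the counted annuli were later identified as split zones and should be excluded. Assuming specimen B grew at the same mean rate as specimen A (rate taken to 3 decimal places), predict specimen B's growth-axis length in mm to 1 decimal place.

15.0 mm

Specimen A: after corrections the count is 31 − 3 + 2 = 30 annuli.
A: 7.5 mm over 30 years gives 7.5 / 30 ≈ 0.250 mm/year.
B's length ≈ 0.250 × 60 = 15.0 mm.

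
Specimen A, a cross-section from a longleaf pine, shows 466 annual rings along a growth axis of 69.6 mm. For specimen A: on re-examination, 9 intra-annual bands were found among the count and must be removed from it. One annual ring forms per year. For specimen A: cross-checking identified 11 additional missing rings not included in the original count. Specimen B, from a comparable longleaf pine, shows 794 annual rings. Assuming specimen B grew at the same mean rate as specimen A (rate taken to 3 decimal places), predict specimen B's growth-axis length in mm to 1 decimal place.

Specimen A: correcting the raw count gives 466 − 9 + 11 = 468 true annual rings.
A: Extension rate ≈ 69.6 / 468 = 0.149 mm/year.
B's length ≈ 0.149 × 794 = 118.3 mm.

118.3 mm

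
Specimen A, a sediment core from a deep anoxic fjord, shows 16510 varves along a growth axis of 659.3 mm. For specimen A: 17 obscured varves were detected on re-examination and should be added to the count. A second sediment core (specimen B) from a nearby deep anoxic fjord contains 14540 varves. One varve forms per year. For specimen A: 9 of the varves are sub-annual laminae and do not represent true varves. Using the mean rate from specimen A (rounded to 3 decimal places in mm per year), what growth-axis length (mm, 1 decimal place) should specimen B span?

Specimen A: correcting the raw count gives 16510 − 9 + 17 = 16518 true varves.
A: Mean rate = 659.3 mm / 16518 years ≈ 0.040 mm/yr.
Length of B = 0.040 × 14540 = 581.6 mm.

581.6 mm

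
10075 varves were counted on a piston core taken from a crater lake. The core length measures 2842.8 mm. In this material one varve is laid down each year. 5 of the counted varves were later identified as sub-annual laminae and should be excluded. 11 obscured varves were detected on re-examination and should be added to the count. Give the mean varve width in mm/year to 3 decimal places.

After corrections the count is 10075 − 5 + 11 = 10081 varves.
Mean rate = 2842.8 mm / 10081 years ≈ 0.282 mm/year.

0.282 mm/year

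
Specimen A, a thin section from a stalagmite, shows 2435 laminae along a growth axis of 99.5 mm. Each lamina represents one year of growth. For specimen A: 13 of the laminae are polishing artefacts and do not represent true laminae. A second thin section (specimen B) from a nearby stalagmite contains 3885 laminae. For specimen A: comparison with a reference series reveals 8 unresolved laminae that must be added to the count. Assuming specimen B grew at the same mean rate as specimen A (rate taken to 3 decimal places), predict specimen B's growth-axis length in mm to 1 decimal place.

159.3 mm

Specimen A: after corrections the count is 2435 − 13 + 8 = 2430 laminae.
A: Extension rate ≈ 99.5 / 2430 = 0.041 mm per year.
Length of B = 0.041 × 3885 = 159.3 mm.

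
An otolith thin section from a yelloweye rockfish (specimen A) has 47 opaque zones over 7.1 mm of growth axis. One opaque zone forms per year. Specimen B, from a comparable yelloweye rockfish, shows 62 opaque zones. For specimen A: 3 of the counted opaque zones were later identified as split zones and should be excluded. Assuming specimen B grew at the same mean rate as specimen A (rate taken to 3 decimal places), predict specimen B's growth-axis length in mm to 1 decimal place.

10.0 mm

Specimen A: true opaque zone count = 47 − 3 = 44.
A: Mean rate = 7.1 mm / 44 years ≈ 0.161 mm/yr.
Length of B = 0.161 × 62 = 10.0 mm.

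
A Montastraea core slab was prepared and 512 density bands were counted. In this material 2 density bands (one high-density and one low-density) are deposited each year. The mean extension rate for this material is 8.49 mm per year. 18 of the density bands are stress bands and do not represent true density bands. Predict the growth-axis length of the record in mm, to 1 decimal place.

2097.0 mm

Adjusted count: 512 − 18 = 494 density bands.
With 2 density bands per year, 494 / 2 = 247 years.
Length ≈ 8.49 × 247 = 2097.0 mm.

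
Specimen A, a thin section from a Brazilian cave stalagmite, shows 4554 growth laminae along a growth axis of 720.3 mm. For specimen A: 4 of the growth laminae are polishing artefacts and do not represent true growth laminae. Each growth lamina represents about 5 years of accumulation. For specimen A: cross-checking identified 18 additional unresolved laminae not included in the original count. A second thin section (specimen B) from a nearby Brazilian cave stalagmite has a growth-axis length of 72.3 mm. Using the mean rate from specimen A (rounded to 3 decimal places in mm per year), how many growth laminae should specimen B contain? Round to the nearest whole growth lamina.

Specimen A: adjusted count: 4554 − 4 + 18 = 4568 growth laminae.
Specimen A: at 5 years per growth lamina, 4568 × 5 = 22840 years.
A: Mean rate = 720.3 mm / 22840 years ≈ 0.032 mm/year.
B spans 72.3 / 0.032 = 2259.38 years; at 5 years per growth lamina that is 2259.38 / 5 ≈ 452 growth laminae.

452 growth laminae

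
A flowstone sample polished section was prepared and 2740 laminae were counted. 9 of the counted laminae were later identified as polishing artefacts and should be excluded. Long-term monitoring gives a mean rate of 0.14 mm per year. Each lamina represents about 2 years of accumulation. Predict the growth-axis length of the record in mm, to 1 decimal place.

764.7 mm

True lamina count = 2740 − 9 = 2731.
Multiplying by 2 years per lamina: 2731 × 2 = 5462 years.
5462 years at 0.14 mm/year gives 0.14 × 5462 = 764.7 mm.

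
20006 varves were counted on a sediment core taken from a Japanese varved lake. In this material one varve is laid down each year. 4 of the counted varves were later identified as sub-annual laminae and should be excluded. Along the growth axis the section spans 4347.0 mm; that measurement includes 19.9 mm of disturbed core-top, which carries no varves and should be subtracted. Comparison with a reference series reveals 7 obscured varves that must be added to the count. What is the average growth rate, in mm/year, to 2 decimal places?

After corrections the count is 20006 − 4 + 7 = 20009 varves.
The growth record spans 4347.0 − 19.9 = 4327.1 mm.
Mean rate = 4327.1 mm / 20009 years ≈ 0.22 mm/year.

0.22 mm/year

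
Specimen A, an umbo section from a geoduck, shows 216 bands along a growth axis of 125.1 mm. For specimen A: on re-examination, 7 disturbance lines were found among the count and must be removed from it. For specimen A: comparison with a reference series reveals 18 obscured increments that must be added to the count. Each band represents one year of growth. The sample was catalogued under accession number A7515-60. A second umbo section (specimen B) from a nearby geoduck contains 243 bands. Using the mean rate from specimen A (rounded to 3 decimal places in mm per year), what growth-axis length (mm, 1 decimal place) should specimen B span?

133.9 mm

Specimen A: true band count = 216 − 7 + 18 = 227.
A: Extension rate ≈ 125.1 / 227 = 0.551 mm/yr.
Length of B = 0.551 × 243 = 133.9 mm.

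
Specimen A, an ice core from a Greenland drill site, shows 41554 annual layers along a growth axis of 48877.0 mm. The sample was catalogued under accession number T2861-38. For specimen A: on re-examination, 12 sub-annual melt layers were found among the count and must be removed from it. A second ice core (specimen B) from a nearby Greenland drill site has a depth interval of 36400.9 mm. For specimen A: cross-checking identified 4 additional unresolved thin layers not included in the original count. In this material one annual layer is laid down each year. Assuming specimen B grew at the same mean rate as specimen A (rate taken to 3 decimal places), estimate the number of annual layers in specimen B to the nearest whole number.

Specimen A: true annual layer count = 41554 − 12 + 4 = 41546.
A: Extension rate ≈ 48877.0 / 41546 = 1.176 mm/year.
B spans 36400.9 / 1.176 = 30953.15 years ≈ 30953 annual layers.

30953 annual layers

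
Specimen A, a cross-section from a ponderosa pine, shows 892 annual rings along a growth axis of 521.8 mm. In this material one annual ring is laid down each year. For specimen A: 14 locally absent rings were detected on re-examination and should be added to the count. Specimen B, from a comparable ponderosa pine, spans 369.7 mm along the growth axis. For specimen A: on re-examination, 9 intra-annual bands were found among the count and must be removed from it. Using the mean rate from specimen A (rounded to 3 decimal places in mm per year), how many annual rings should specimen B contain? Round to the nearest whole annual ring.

Specimen A: correcting the raw count gives 892 − 9 + 14 = 897 true annual rings.
A: 521.8 mm over 897 years gives 521.8 / 897 ≈ 0.582 mm/year.
For B, 369.7 / 0.582 = 635.22 years ≈ 635 annual rings.

635 annual rings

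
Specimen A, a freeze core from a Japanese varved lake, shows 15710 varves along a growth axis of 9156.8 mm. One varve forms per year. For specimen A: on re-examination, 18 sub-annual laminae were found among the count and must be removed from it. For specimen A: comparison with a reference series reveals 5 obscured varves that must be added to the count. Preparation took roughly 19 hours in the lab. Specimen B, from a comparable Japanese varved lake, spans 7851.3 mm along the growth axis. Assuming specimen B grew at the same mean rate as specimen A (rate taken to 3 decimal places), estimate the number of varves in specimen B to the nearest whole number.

13467 varves

Specimen A: after corrections the count is 15710 − 18 + 5 = 15697 varves.
A: Mean rate = 9156.8 mm / 15697 years ≈ 0.583 mm per year.
For B, 7851.3 / 0.583 = 13467.07 years ≈ 13467 varves.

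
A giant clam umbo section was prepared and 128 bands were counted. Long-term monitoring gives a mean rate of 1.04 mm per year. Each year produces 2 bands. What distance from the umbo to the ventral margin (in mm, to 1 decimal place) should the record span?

128 bands at 2 per year is 128 / 2 = 64 years.
Length ≈ 1.04 × 64 = 66.6 mm.

66.6 mm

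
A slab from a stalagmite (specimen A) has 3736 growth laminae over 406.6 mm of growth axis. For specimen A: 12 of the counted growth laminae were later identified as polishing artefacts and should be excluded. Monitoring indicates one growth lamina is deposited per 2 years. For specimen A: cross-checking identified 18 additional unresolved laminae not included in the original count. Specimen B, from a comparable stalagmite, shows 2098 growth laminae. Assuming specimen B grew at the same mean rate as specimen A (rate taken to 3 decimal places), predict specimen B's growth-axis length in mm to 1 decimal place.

Specimen A: adjusted count: 3736 − 12 + 18 = 3742 growth laminae.
Specimen A: 3742 growth laminae at 2 years each span 3742 × 2 = 7484 years.
A: Mean rate = 406.6 mm / 7484 years ≈ 0.054 mm/year.
Specimen B: at 2 years per growth lamina, 2098 × 2 = 4196 years. B's length ≈ 0.054 × 4196 = 226.6 mm.

226.6 mm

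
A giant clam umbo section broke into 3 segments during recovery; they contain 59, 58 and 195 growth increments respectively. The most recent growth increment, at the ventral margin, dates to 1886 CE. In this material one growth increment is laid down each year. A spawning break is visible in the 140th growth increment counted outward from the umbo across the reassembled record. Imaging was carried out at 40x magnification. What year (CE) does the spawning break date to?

Total growth increments = 59 + 58 + 195 = 312.
Between growth increment 140 and the ventral margin there are 312 − 140 = 172 growth increments.
The growth increment at the ventral margin is 1886 CE, so the spawning break dates to 1886 − 172 = 1714 CE.

1714 CE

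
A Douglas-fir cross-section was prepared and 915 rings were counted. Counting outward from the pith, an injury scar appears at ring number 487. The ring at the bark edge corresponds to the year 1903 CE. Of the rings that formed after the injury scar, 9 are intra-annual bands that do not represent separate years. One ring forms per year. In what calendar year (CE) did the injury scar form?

Between ring 487 and the bark edge there are 915 − 487 = 428 rings.
Excluding 9 false rings: 428 − 9 = 419.
The ring at the bark edge is 1903 CE, so the injury scar dates to 1903 − 419 = 1484 CE.

1484 CE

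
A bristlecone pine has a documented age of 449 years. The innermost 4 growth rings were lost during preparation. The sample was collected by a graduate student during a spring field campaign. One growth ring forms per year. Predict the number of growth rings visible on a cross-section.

At one growth ring per year, 449 years correspond to 449 growth rings.
Less the 4 uncaptured growth rings: 449 − 4 = 445.

445 growth rings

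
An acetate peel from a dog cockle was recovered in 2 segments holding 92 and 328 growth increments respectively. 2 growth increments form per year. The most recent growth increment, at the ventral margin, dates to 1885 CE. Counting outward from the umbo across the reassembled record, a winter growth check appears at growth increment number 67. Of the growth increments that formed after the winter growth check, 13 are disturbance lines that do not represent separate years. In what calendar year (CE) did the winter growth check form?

1715 CE

Total growth increments = 92 + 328 = 420.
Between growth increment 67 and the ventral margin there are 420 − 67 = 353 growth increments.
353 − 13 false = 340 true growth increments after the winter growth check.
340 growth increments at 2 per year is 340 / 2 = 170 years.
The growth increment at the ventral margin is 1885 CE, so the winter growth check dates to 1885 − 170 = 1715 CE.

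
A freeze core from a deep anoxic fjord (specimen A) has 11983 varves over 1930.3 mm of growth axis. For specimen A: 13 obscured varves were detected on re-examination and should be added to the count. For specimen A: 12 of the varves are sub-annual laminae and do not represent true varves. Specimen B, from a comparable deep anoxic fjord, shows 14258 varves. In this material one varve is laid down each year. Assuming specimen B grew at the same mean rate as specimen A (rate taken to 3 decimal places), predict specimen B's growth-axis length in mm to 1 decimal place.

Specimen A: true varve count = 11983 − 12 + 13 = 11984.
A: Mean rate = 1930.3 mm / 11984 years ≈ 0.161 mm per year.
For B, 0.161 mm/year × 14258 years = 2295.5 mm.

2295.5 mm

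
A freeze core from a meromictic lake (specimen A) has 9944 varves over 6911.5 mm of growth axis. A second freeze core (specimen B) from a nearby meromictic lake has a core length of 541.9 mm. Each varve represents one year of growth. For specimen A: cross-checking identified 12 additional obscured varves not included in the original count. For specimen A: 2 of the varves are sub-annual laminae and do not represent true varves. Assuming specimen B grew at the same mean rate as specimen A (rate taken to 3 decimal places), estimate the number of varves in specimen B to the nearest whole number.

Specimen A: correcting the raw count gives 9944 − 2 + 12 = 9954 true varves.
A: Mean rate = 6911.5 mm / 9954 years ≈ 0.694 mm per year.
For B, 541.9 / 0.694 = 780.84 years ≈ 781 varves.

781 varves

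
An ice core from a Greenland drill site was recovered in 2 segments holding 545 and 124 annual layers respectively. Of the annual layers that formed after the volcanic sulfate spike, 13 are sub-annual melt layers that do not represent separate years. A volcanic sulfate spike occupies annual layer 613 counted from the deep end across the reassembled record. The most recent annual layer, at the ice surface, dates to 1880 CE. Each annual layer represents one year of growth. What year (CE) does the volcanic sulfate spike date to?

Total annual layers = 545 + 124 = 669.
669 − 613 = 56 annual layers lie beyond the volcanic sulfate spike toward the ice surface.
56 − 13 false = 43 true annual layers after the volcanic sulfate spike.
Counting back 43 years from 1880 CE places the volcanic sulfate spike in 1880 − 43 = 1837 CE.

1837 CE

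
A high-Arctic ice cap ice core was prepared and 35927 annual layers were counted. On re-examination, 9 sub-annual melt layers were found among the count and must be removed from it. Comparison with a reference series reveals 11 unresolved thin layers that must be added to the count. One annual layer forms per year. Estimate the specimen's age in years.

35929 years

After corrections the count is 35927 − 9 + 11 = 35929 annual layers.
One annual layer per year makes the duration 35929 years.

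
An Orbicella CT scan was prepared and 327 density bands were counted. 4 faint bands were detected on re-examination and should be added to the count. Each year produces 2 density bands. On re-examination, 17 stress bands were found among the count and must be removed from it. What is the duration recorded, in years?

Correcting the raw count gives 327 − 17 + 4 = 314 true density bands.
314 density bands at 2 per year is 314 / 2 = 157 years.

157 years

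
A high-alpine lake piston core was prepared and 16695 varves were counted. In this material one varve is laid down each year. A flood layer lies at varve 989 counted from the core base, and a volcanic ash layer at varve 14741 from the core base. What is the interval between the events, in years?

14741 − 989 = 13752 varves lie between the two events.
That is 13752 years at one varve per year.

13752 years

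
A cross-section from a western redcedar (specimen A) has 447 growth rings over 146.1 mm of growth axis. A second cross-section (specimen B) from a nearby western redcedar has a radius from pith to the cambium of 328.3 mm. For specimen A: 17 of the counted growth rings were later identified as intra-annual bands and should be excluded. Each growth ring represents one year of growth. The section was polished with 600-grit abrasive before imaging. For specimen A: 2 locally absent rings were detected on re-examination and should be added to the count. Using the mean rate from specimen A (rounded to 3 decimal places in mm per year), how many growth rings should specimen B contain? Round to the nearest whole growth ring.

971 growth rings

Specimen A: adjusted count: 447 − 17 + 2 = 432 growth rings.
A: Mean rate = 146.1 mm / 432 years ≈ 0.338 mm per year.
B spans 328.3 / 0.338 = 971.30 years ≈ 971 growth rings.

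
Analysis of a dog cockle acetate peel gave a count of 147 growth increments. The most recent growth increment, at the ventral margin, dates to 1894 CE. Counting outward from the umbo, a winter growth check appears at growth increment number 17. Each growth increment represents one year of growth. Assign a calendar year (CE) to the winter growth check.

1764 CE

147 − 17 = 130 growth increments lie beyond the winter growth check toward the ventral margin.
The growth increment at the ventral margin is 1894 CE, so the winter growth check dates to 1894 − 130 = 1764 CE.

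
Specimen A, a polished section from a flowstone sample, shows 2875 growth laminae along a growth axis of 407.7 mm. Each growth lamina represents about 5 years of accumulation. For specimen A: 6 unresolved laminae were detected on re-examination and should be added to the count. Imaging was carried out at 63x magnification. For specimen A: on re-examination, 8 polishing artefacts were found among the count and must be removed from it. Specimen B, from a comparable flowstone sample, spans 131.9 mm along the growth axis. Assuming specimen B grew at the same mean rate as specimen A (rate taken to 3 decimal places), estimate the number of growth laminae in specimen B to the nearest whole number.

Specimen A: correcting the raw count gives 2875 − 8 + 6 = 2873 true growth laminae.
Specimen A: 2873 growth laminae at 5 years each span 2873 × 5 = 14365 years.
A: 407.7 mm over 14365 years gives 407.7 / 14365 ≈ 0.028 mm/year.
B spans 131.9 / 0.028 = 4710.71 years; at 5 years per growth lamina that is 4710.71 / 5 ≈ 942 growth laminae.

942 growth laminae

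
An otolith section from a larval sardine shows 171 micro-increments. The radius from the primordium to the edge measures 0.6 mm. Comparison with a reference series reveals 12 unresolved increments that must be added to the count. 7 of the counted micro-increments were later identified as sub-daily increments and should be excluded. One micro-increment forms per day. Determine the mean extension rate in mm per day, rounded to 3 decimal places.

0.003 mm per day

True micro-increment count = 171 − 7 + 12 = 176.
Extension rate ≈ 0.6 / 176 = 0.003 mm per day.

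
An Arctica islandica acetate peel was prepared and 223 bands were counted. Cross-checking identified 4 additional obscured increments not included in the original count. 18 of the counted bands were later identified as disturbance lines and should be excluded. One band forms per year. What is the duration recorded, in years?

209 years

Adjusted count: 223 − 18 + 4 = 209 bands.
At one band per year, that is 209 years.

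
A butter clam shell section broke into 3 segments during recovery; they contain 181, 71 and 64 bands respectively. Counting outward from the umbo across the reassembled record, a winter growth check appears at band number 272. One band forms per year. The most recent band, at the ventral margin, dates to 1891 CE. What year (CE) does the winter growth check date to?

Total bands = 181 + 71 + 64 = 316.
The winter growth check sits at band 272 from the umbo, so 316 − 272 = 44 bands formed after it.
The band at the ventral margin is 1891 CE, so the winter growth check dates to 1891 − 44 = 1847 CE.

1847 CE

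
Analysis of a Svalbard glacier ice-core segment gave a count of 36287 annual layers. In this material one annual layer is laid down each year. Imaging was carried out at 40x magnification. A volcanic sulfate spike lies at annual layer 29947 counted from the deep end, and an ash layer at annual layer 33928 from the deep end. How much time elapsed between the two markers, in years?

33928 − 29947 = 3981 annual layers lie between the two events.
One annual layer per year makes the interval 3981 years.

3981 years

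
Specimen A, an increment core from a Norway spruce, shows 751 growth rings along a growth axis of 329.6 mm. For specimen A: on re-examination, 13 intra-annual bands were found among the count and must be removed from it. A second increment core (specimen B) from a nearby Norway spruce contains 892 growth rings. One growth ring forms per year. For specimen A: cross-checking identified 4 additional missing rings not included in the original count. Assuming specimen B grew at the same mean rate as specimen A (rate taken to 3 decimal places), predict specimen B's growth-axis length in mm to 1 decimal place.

Specimen A: correcting the raw count gives 751 − 13 + 4 = 742 true growth rings.
A: Mean rate = 329.6 mm / 742 years ≈ 0.444 mm/yr.
B's length ≈ 0.444 × 892 = 396.0 mm.

396.0 mm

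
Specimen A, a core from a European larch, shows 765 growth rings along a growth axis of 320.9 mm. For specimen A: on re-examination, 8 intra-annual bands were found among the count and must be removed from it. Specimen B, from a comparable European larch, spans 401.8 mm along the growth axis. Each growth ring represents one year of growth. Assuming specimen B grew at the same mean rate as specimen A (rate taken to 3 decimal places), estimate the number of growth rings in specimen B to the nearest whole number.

Specimen A: true growth ring count = 765 − 8 = 757.
A: Mean rate = 320.9 mm / 757 years ≈ 0.424 mm/yr.
For B, 401.8 / 0.424 = 947.64 years ≈ 948 growth rings.

948 growth rings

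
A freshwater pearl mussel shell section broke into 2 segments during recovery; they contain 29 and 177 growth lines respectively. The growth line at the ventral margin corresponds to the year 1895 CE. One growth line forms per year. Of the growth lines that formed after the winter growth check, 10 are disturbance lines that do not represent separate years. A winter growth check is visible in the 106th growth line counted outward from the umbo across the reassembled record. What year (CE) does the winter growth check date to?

Total growth lines = 29 + 177 = 206.
Between growth line 106 and the ventral margin there are 206 − 106 = 100 growth lines.
Removing the 10 false growth lines leaves 100 − 10 = 90 true growth lines beyond the winter growth check.
Counting back 90 years from 1895 CE places the winter growth check in 1895 − 90 = 1805 CE.

1805 CE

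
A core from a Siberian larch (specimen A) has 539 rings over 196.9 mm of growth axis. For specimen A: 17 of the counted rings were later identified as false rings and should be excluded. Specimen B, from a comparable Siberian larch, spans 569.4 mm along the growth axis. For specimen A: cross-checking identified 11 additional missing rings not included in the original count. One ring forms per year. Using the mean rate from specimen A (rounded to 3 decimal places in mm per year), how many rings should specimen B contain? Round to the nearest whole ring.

1543 rings

Specimen A: after corrections the count is 539 − 17 + 11 = 533 rings.
A: Extension rate ≈ 196.9 / 533 = 0.369 mm/yr.
For B, 569.4 / 0.369 = 1543.09 years ≈ 1543 rings.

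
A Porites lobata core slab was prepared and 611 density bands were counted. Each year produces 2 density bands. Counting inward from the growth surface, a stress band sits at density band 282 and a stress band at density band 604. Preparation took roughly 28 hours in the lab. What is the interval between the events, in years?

161 years

The two markers are separated by 604 − 282 = 322 density bands.
Dividing by 2 density bands per year: 322 / 2 = 161 years.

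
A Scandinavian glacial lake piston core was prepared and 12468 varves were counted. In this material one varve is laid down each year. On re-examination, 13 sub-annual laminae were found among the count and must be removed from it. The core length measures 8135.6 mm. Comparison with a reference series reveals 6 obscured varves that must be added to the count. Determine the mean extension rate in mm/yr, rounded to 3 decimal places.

0.653 mm/yr

After corrections the count is 12468 − 13 + 6 = 12461 varves.
8135.6 mm over 12461 years gives 8135.6 / 12461 ≈ 0.653 mm/yr.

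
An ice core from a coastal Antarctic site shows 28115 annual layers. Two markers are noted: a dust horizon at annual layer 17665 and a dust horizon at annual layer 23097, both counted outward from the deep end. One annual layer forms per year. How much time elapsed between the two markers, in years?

5432 years

23097 − 17665 = 5432 annual layers lie between the two events.
One annual layer per year makes the interval 5432 years.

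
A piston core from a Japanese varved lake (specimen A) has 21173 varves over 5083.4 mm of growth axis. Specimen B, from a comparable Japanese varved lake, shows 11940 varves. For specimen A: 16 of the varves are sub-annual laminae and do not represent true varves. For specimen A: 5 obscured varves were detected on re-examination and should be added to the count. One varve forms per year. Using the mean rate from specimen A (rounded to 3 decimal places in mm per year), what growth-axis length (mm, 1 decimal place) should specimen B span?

Specimen A: true varve count = 21173 − 16 + 5 = 21162.
A: Extension rate ≈ 5083.4 / 21162 = 0.240 mm per year.
B's length ≈ 0.240 × 11940 = 2865.6 mm.

2865.6 mm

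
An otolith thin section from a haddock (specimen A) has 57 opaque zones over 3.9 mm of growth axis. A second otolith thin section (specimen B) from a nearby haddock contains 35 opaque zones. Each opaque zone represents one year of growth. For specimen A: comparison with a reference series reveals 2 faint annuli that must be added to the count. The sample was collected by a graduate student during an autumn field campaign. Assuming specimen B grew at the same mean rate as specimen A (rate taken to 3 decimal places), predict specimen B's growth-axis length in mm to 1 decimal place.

Specimen A: adjusted count: 57 + 2 = 59 opaque zones.
A: 3.9 mm over 59 years gives 3.9 / 59 ≈ 0.066 mm/year.
B's length ≈ 0.066 × 35 = 2.3 mm.

2.3 mm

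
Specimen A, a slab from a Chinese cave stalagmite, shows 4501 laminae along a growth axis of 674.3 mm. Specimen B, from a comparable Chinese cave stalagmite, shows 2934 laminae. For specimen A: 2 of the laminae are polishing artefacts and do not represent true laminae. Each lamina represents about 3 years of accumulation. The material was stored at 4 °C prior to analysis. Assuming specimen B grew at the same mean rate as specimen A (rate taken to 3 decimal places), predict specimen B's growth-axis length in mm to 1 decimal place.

440.1 mm

Specimen A: after corrections the count is 4501 − 2 = 4499 laminae.
Specimen A: multiplying by 3 years per lamina: 4499 × 3 = 13497 years.
A: Mean rate = 674.3 mm / 13497 years ≈ 0.050 mm per year.
Specimen B: at 3 years per lamina, 2934 × 3 = 8802 years. Length of B = 0.050 × 8802 = 440.1 mm.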